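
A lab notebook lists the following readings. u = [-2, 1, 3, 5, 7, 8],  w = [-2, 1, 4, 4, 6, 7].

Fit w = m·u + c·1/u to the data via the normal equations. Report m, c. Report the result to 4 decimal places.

m = 0.8705, c = 0.4470

Setting ∂/∂m … = 0 gives: 152·m + 6·c = 135;  6·m + (1014049/705600)·c = 4927/840.
Δ = 152·(1014049/705600) − 6² = 16091731/88200.
m = (135·(1014049/705600) − 6·(4927/840))/(16091731/88200) = 112064535/128733848; c = (152·(4927/840) − 6·135)/(16091731/88200) = 7192920/16091731.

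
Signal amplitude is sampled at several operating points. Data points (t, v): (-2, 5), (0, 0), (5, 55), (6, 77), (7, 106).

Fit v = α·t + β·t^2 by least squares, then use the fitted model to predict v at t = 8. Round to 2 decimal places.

Compute the Gram sums: Σt·t = 114, Σt·t^2 = 676, Σt^2·t^2 = 4338.
Right-hand side: Σt·v = 1469, Σt^2·v = 9361.
So XᵀX·[α, β]ᵀ = Xᵀv: [[114, 676]; [676, 4338]]·[α, β]ᵀ = [1469, 9361]ᵀ.
Determinant 114·4338 − 676² = 37556.
α = (1469·4338 − 676·9361)/37556 = 22243/18778; β = (114·9361 − 676·1469)/37556 = 37055/18778.
At t = 8: v̂ = (22243/18778)·(8) + (37055/18778)·(64) = 1274732/9389.

v̂ = 135.77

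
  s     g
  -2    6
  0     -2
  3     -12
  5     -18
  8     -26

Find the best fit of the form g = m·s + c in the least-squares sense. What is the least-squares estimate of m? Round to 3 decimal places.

m = -3.191

Entries of AᵀA: Σs·s = 102, Σs = 14, Σ1 = 5.
Right-hand side: Σs·g = -346, Σg = -52.
Eliminating c: 5·(row 1) − 14·(row 2) gives 314·m = 5·(-346) − 14·(-52) = -1002, so m = -501/157.
Then c = ((-52) − 14·(-501/157))/5 = -230/157.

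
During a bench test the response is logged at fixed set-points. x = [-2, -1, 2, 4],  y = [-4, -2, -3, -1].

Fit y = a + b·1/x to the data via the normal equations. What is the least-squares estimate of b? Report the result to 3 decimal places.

From the data, Σ1 = 4, Σ1/x = -3/4, Σ1/x·1/x = 25/16.
Right-hand side: Σy = -10, Σ1/x·y = 9/4.
Normal equations: [[4, -3/4]; [-3/4, 25/16]]·[a, b]ᵀ = [-10, 9/4]ᵀ.
Determinant 4·(25/16) − (-3/4)² = 91/16.
a = ((-10)·(25/16) − (-3/4)·(9/4))/(91/16) = -223/91; b = (4·(9/4) − (-3/4)·(-10))/(91/16) = 24/91.

b = 0.264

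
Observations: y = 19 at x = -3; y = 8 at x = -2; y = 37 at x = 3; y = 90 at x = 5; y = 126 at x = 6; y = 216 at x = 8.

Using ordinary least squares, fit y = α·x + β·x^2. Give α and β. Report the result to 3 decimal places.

α = 2.762, β = 3.037

Forming AᵀA = [[147, 845]; [845, 6195]] and Aᵀy = [2972, 21146]ᵀ gives AᵀA·[α, β]ᵀ = Aᵀy.
Δ = 147·6195 − 845² = 196640.
α = (2972·6195 − 845·21146)/196640 = 54317/19664; β = (147·21146 − 845·2972)/196640 = 298561/98320.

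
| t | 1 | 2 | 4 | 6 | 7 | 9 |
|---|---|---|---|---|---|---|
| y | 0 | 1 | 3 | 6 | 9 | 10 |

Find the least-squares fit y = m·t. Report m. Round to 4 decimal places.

Setting ∂/∂m … = 0 gives: 187·m = 203.
(Σt·t = 187, Σt·y = 203.)
Hence m = 203 / 187 ≈ 1.08556.

m = 1.0856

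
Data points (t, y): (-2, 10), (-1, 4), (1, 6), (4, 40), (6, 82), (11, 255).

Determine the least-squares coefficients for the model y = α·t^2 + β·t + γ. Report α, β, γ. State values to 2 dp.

α = 1.98, β = 1.13, γ = 3.63

Setting ∂/∂α … = 0 gives: 16211·α + 1603·β + 179·γ = 34497;  1603·α + 179·β + 19·γ = 3439;  179·α + 19·β + 6·γ = 397.
Solving the 3×3 system (Gaussian elimination) gives α = 1293625/654528, β = 737671/654528, γ = 49559/13636.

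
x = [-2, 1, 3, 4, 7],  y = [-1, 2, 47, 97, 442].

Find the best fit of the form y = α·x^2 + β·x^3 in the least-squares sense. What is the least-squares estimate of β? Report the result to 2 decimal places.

Sums needed: Σx^2·x^2 = 2755, Σx^2·x^3 = 18043, Σx^3·x^3 = 122539.
Moment sums: Σx^2·y = 23631, Σx^3·y = 159093.
So AᵀA·[α, β]ᵀ = Aᵀy: [[2755, 18043]; [18043, 122539]]·[α, β]ᵀ = [23631, 159093]ᵀ.
Δ = 2755·122539 − 18043² = 12045096.
α = (23631·122539 − 18043·159093)/12045096 = 4200685/2007516; β = (2755·159093 − 18043·23631)/12045096 = 1987847/2007516.

β = 0.99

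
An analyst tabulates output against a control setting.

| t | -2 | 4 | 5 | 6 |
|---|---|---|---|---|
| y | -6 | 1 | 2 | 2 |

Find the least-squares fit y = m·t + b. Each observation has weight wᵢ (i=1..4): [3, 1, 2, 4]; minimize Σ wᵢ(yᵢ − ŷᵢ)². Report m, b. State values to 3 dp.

Compute the Gram sums: Σwᵢ·t·t = 222, Σwᵢ·t = 32, Σwᵢ·1 = 10.
Right-hand side: Σwᵢ·t·y = 108, Σwᵢ·y = -5.
MᵀWM·[m, b]ᵀ = MᵀWy becomes [[222, 32]; [32, 10]]·[m, b]ᵀ = [108, -5]ᵀ.
Δ = 222·10 − 32² = 1196.
m = (108·10 − 32·(-5))/1196 = 310/299; b = (222·(-5) − 32·108)/1196 = -2283/598.

m = 1.037, b = -3.818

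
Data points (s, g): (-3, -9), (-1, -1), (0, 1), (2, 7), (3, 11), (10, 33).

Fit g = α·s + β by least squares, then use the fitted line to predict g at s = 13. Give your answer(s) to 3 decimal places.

Compute the Gram sums: Σs·s = 123, Σs = 11, Σ1 = 6.
Right-hand side: Σs·g = 405, Σg = 42.
Eliminating β: 6·(row 1) − 11·(row 2) gives 617·α = 6·405 − 11·42 = 1968, so α = 1968/617.
Then β = (42 − 11·(1968/617))/6 = 711/617.
At s = 13: ĝ = (1968/617)·(13) + (711/617)·(1) = 26295/617.

ĝ = 42.618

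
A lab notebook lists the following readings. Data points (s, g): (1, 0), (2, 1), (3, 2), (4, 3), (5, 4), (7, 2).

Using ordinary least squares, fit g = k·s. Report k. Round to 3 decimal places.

Compute the Gram sums: Σs·s = 104.
And Σs·g = 54.
So XᵀX·[k]ᵀ = Xᵀg: [[104]]·[k]ᵀ = [54]ᵀ.
k = 54/104 = 0.519231.

k = 0.519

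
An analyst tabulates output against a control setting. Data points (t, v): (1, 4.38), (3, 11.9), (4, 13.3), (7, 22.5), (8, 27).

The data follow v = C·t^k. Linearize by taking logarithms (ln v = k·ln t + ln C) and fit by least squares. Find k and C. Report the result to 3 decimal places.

k = 0.853, C = 4.388

Taking logs, ln v = k·ln t + ln C, so regress ln v on ln t.
XᵀX = [[11.2394, 6.5103]; [6.5103, 5]], rhs = [19.2203, 12.9507]ᵀ  (here Σln t = 6.5103, Σ(ln t)² = 11.2394, Σln v = 12.9507, Σln t·ln v = 19.2203).
Δ = 11.2394·5 − (6.5103)² = 13.8136; k = (19.2203·5 − 6.5103·12.9507)/13.8136 = 0.85343, ln C = (11.2394·12.9507 − 6.5103·19.2203)/13.8136 = 1.47892, so C = exp(1.47892) = 4.38822.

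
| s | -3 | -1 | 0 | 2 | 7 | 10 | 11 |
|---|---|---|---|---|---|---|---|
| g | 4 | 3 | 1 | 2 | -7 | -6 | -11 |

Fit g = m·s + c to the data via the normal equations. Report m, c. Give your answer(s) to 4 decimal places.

m = -1.0084, c = 1.7454

Forming AᵀA = [[284, 26]; [26, 7]] and Aᵀg = [-241, -14]ᵀ gives AᵀA·[m, c]ᵀ = Aᵀg.
Δ = 284·7 − 26² = 1312.
m = ((-241)·7 − 26·(-14))/1312 = -1323/1312; c = (284·(-14) − 26·(-241))/1312 = 1145/656.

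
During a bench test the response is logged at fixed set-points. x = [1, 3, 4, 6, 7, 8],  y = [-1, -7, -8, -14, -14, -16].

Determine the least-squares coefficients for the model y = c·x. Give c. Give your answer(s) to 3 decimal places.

c = -2.080

The normal system MᵀM·[c]ᵀ = Mᵀy is [[175]]·[c]ᵀ = [-364]ᵀ.
Hence c = -364 / 175 ≈ -2.08.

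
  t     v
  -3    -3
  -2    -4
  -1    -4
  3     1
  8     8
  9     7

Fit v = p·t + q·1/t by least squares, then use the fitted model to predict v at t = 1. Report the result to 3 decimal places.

v̂ = 3.687

Setting ∂/∂p … = 0 gives: 168·p + 6·q = 151;  6·p + (7777/5184)·q = 82/9.
(Σt·t = 168, Σt·1/t = 6, Σ1/t·1/t = 7777/5184, Σt·v = 151, Σ1/t·v = 82/9.)
Eliminating q: (7777/5184)·(row 1) − 6·(row 2) gives (46663/216)·p = (7777/5184)·151 − 6·(82/9) = 890935/5184, so p = 890935/1119912.
Then q = ((82/9) − 6·(890935/1119912))/(7777/5184) = 134928/46663.
At t = 1: v̂ = (890935/1119912)·(1) + (134928/46663)·(1) = 4129207/1119912.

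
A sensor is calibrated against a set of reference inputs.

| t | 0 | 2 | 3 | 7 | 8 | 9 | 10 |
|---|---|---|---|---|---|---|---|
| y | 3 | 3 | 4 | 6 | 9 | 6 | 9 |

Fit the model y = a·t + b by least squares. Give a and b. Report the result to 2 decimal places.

a = 0.59, b = 2.41

MᵀM·[a, b]ᵀ = Mᵀy reads: 307·a + 39·b = 276;  39·a + 7·b = 40.
Determinant 307·7 − 39² = 628.
a = (276·7 − 39·40)/628 = 93/157; b = (307·40 − 39·276)/628 = 379/157.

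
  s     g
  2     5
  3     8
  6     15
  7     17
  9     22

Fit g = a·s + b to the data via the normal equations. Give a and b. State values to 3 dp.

a = 2.386, b = 0.518

Sums needed: Σs·s = 179, Σs = 27, Σ1 = 5.
And Σs·g = 441, Σg = 67.
Normal equations: [[179, 27]; [27, 5]]·[a, b]ᵀ = [441, 67]ᵀ.
det = 179·5 − 27² = 166.
a = (441·5 − 27·67)/166 = 198/83; b = (179·67 − 27·441)/166 = 43/83.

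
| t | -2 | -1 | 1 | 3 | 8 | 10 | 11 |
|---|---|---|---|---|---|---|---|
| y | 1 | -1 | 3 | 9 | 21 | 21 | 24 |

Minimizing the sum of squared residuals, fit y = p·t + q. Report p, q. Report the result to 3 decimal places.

Entries of XᵀX: Σt·t = 300, Σt = 30, Σ1 = 7.
Moment sums: Σt·y = 671, Σy = 78.
Normal equations: [[300, 30]; [30, 7]]·[p, q]ᵀ = [671, 78]ᵀ.
Eliminating q: 7·(row 1) − 30·(row 2) gives 1200·p = 7·671 − 30·78 = 2357, so p = 2357/1200.
Then q = (78 − 30·(2357/1200))/7 = 109/40.

p = 1.964, q = 2.725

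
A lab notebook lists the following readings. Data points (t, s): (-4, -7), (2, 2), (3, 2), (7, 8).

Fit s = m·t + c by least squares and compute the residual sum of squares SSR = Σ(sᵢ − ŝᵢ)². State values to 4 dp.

Setting ∂/∂m … = 0 gives: 78·m + 8·c = 94;  8·m + 4·c = 5.
Determinant 78·4 − 8² = 248.
m = (94·4 − 8·5)/248 = 42/31; c = (78·5 − 8·94)/248 = -181/124.
Residuals: -15/124, 3/4, -75/124, -3/124; SSR = 117/124.

SSR = 0.9435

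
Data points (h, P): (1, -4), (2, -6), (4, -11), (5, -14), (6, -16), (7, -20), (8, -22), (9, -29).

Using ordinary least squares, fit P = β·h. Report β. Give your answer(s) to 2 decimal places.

β = -2.91

From the data, Σh·h = 276.
For MᵀP: Σh·P = -803.
β = (-803)/276 = -2.90942.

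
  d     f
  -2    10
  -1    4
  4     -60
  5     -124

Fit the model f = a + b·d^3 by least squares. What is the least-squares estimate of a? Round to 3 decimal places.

a = 2.839

With design matrix M, MᵀM = [[4, 180]; [180, 19786]] and Mᵀf = [-170, -19424]ᵀ.
Determinant 4·19786 − 180² = 46744.
a = ((-170)·19786 − 180·(-19424))/46744 = 33175/11686; b = (4·(-19424) − 180·(-170))/46744 = -5887/5843.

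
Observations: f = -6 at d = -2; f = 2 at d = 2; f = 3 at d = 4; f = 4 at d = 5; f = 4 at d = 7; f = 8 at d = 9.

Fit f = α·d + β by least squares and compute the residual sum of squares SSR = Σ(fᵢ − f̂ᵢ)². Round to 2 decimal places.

Compute the Gram sums: Σd·d = 179, Σd = 25, Σ1 = 6.
For Aᵀf: Σd·f = 148, Σf = 15.
Eliminating β: 6·(row 1) − 25·(row 2) gives 449·α = 6·148 − 25·15 = 513, so α = 513/449.
Then β = (15 − 25·(513/449))/6 = -1015/449.
Residuals: -653/449, 887/449, 310/449, 246/449, -780/449, -10/449; SSR = 4406/449.

SSR = 9.81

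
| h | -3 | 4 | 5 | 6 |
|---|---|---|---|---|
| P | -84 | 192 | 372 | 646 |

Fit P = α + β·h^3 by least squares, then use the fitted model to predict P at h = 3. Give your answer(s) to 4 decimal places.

P̂ = 78.9355

Compute the Gram sums: Σ1 = 4, Σh^3 = 378, Σh^3·h^3 = 67106.
For XᵀP: ΣP = 1126, Σh^3·P = 200592.
So XᵀX·[α, β]ᵀ = XᵀP: [[4, 378]; [378, 67106]]·[α, β]ᵀ = [1126, 200592]ᵀ.
Determinant 4·67106 − 378² = 125540.
α = (1126·67106 − 378·200592)/125540 = -13121/6277; β = (4·200592 − 378·1126)/125540 = 18837/6277.
At h = 3: P̂ = (-13121/6277)·(1) + (18837/6277)·(27) = 495478/6277.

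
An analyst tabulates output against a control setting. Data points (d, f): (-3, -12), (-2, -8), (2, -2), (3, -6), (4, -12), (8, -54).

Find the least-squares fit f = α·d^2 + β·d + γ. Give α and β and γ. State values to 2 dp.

From the data, Σd^2·d^2 = 4546, Σd^2·d = 576, Σd^2 = 106, Σd·d = 106, Σd = 12, Σ1 = 6.
And Σd^2·f = -3850, Σd·f = -450, Σf = -94.
So XᵀX·[α, β, γ]ᵀ = Xᵀf: [[4546, 576, 106]; [576, 106, 12]; [106, 12, 6]]·[α, β, γ]ᵀ = [-3850, -450, -94]ᵀ.
Solving the 3×3 system (Gaussian elimination) gives α = -31559/32519, β = 36189/32519, γ = -24300/32519.

α = -0.97, β = 1.11, γ = -0.75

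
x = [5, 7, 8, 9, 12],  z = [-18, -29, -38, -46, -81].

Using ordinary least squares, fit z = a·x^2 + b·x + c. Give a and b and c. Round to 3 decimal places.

a = -0.640, b = 1.867, c = -11.247

The normal equations are: 34419·a + 3437·b + 363·c = -19693;  3437·a + 363·b + 41·c = -1983;  363·a + 41·b + 5·c = -212.
Inverting the 3×3 Gram matrix, [a, b, c]ᵀ = [-3343/5224, 9751/5224, -29377/2612]ᵀ.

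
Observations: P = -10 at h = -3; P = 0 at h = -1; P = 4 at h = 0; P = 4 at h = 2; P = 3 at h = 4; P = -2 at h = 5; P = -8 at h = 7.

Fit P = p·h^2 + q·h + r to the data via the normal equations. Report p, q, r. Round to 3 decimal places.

From the data, Σh^2·h^2 = 3380, Σh^2·h = 512, Σh^2 = 104, Σh·h = 104, Σh = 14, Σ1 = 7.
And Σh^2·P = -468, Σh·P = -16, ΣP = -9.
Inverting the 3×3 Gram matrix, [p, q, r]ᵀ = [-599/1083, 4849/2166, 886/361]ᵀ.

p = -0.553, q = 2.239, r = 2.454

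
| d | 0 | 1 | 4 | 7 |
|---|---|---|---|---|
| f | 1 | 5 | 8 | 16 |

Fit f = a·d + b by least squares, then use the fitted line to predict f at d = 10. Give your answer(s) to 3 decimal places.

The normal equations are: 66·a + 12·b = 149;  12·a + 4·b = 30.
Δ = 66·4 − 12² = 120.
a = (149·4 − 12·30)/120 = 59/30; b = (66·30 − 12·149)/120 = 8/5.
At d = 10: f̂ = (59/30)·(10) + (8/5)·(1) = 319/15.

f̂ = 21.267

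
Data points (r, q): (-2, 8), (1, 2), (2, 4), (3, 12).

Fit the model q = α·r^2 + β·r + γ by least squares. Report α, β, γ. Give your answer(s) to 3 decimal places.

α = 1.475, β = -0.768, γ = 0.630

MᵀM·[α, β, γ]ᵀ = Mᵀq reads: 114·α + 28·β + 18·γ = 158;  28·α + 18·β + 4·γ = 30;  18·α + 4·β + 4·γ = 26.
Inverting the 3×3 Gram matrix, [α, β, γ]ᵀ = [267/181, -139/181, 114/181]ᵀ.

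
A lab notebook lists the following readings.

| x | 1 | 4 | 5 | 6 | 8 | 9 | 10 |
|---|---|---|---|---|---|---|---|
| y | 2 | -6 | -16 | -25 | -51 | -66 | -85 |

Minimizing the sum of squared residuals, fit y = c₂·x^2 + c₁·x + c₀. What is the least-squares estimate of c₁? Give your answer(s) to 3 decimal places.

c₁ = 2.101

Compute the Gram sums: Σx^2·x^2 = 22835, Σx^2·x = 2647, Σx^2 = 323, Σx·x = 323, Σx = 43, Σ1 = 7.
For Aᵀy: Σx^2·y = -18504, Σx·y = -2104, Σy = -247.
AᵀA·[c₂, c₁, c₀]ᵀ = Aᵀy becomes [[22835, 2647, 323]; [2647, 323, 43]; [323, 43, 7]]·[c₂, c₁, c₀]ᵀ = [-18504, -2104, -247]ᵀ.
Row-reducing yields c₂ = -51403/47964, c₁ = 100781/47964, c₀ = 1437/1142.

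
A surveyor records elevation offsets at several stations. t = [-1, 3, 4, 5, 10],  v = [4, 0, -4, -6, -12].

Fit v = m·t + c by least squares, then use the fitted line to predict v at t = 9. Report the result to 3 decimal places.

v̂ = -10.815

The normal system XᵀX·[m, c]ᵀ = Xᵀv is [[151, 21]; [21, 5]]·[m, c]ᵀ = [-170, -18]ᵀ.
det = 151·5 − 21² = 314.
m = ((-170)·5 − 21·(-18))/314 = -236/157; c = (151·(-18) − 21·(-170))/314 = 426/157.
At t = 9: v̂ = (-236/157)·(9) + (426/157)·(1) = -1698/157.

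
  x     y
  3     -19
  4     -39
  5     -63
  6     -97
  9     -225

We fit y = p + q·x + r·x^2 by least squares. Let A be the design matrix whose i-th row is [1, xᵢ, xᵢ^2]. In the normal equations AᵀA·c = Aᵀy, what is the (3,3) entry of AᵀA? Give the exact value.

Row 3 ↔ basis x^2, column 3 ↔ basis x^2, so (AᵀA)_{3,3} = Σᵢ (x^2)·(x^2) = (9)·(9) + (16)·(16) + (25)·(25) + (36)·(36) + (81)·(81) = 8819.

8819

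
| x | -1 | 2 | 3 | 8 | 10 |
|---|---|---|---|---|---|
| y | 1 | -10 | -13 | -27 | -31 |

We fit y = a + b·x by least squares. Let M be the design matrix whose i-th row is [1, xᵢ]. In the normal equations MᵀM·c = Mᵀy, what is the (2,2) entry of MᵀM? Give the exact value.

178

Row 2 ↔ basis x, column 2 ↔ basis x, so (MᵀM)_{2,2} = Σᵢ (x)·(x) = (-1)·(-1) + (2)·(2) + (3)·(3) + (8)·(8) + (10)·(10) = 178.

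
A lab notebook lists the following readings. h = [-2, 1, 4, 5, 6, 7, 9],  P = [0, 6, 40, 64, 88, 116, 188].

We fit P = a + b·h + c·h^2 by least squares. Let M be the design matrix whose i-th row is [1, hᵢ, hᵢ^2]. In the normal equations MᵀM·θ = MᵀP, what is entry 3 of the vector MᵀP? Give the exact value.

26326

Entry 3 ↔ basis h^2, so (MᵀP)_{3} = Σᵢ (h^2)·Pᵢ = (4)·(0) + (1)·(6) + (16)·(40) + (25)·(64) + (36)·(88) + (49)·(116) + (81)·(188) = 26326.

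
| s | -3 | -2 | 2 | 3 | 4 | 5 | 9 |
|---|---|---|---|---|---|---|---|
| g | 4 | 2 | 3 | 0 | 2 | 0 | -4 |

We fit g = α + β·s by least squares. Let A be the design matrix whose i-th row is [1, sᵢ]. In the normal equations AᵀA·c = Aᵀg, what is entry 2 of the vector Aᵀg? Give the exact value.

-38

Entry 2 ↔ basis s, so (Aᵀg)_{2} = Σᵢ (s)·gᵢ = (-3)·(4) + (-2)·(2) + (2)·(3) + (3)·(0) + (4)·(2) + (5)·(0) + (9)·(-4) = -38.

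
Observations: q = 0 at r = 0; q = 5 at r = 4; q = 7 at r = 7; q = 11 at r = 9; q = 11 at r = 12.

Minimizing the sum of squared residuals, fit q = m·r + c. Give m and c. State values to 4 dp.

m = 0.9671, c = 0.6103

Compute the Gram sums: Σr·r = 290, Σr = 32, Σ1 = 5.
Moment sums: Σr·q = 300, Σq = 34.
So XᵀX·[m, c]ᵀ = Xᵀq: [[290, 32]; [32, 5]]·[m, c]ᵀ = [300, 34]ᵀ.
det = 290·5 − 32² = 426.
m = (300·5 − 32·34)/426 = 206/213; c = (290·34 − 32·300)/426 = 130/213.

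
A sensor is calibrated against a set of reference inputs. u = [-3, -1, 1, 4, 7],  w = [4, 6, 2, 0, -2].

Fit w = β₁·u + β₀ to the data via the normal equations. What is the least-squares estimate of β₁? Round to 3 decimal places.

β₁ = -0.728

AᵀA·[β₁, β₀]ᵀ = Aᵀw reads: 76·β₁ + 8·β₀ = -30;  8·β₁ + 5·β₀ = 10.
Δ = 76·5 − 8² = 316.
β₁ = ((-30)·5 − 8·10)/316 = -115/158; β₀ = (76·10 − 8·(-30))/316 = 250/79.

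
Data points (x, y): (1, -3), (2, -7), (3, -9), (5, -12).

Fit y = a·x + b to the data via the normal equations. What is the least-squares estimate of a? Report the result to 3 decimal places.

a = -2.143

Normal-equation sums: Σx·x = 39, Σx = 11, Σ1 = 4.
For Mᵀy: Σx·y = -104, Σy = -31.
So MᵀM·[a, b]ᵀ = Mᵀy: [[39, 11]; [11, 4]]·[a, b]ᵀ = [-104, -31]ᵀ.
det = 39·4 − 11² = 35.
a = ((-104)·4 − 11·(-31))/35 = -15/7; b = (39·(-31) − 11·(-104))/35 = -13/7.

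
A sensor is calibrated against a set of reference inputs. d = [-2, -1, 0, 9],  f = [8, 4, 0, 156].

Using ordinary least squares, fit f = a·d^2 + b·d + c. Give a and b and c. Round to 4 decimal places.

a = 1.9262, b = -0.0830, c = 0.7110

Normal-equation sums: Σd^2·d^2 = 6578, Σd^2·d = 720, Σd^2 = 86, Σd·d = 86, Σd = 6, Σ1 = 4.
Moment sums: Σd^2·f = 12672, Σd·f = 1384, Σf = 168.
Solving the 3×3 system (Gaussian elimination) gives a = 7152/3713, b = -308/3713, c = 2640/3713.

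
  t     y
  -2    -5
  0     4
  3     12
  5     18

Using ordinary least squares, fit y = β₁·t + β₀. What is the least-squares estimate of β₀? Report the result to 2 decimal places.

With design matrix M, MᵀM = [[38, 6]; [6, 4]] and Mᵀy = [136, 29]ᵀ.
Δ = 38·4 − 6² = 116.
β₁ = (136·4 − 6·29)/116 = 185/58; β₀ = (38·29 − 6·136)/116 = 143/58.

β₀ = 2.47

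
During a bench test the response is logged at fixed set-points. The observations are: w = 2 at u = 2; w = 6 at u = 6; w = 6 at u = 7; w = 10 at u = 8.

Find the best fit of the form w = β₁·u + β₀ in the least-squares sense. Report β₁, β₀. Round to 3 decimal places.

β₁ = 1.157, β₀ = -0.651

Forming AᵀA = [[153, 23]; [23, 4]] and Aᵀw = [162, 24]ᵀ gives AᵀA·[β₁, β₀]ᵀ = Aᵀw.
Determinant 153·4 − 23² = 83.
β₁ = (162·4 − 23·24)/83 = 96/83; β₀ = (153·24 − 23·162)/83 = -54/83.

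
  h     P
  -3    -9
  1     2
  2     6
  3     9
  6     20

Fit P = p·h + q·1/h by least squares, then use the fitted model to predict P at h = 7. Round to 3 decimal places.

P̂ = 22.974

Entries of MᵀM: Σh·h = 59, Σh·1/h = 5, Σ1/h·1/h = 3/2.
Right-hand side: Σh·P = 188, Σ1/h·P = 43/3.
MᵀM·[p, q]ᵀ = MᵀP becomes [[59, 5]; [5, 3/2]]·[p, q]ᵀ = [188, 43/3]ᵀ.
Determinant 59·(3/2) − 5² = 127/2.
p = (188·(3/2) − 5·(43/3))/(127/2) = 1262/381; q = (59·(43/3) − 5·188)/(127/2) = -566/381.
At h = 7: P̂ = (1262/381)·(7) + (-566/381)·(1/7) = 20424/889.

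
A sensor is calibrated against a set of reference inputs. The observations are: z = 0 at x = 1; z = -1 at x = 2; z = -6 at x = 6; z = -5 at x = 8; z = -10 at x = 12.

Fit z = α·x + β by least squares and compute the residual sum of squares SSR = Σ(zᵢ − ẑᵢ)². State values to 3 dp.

SSR = 3.861

Entries of MᵀM: Σx·x = 249, Σx = 29, Σ1 = 5.
For Mᵀz: Σx·z = -198, Σz = -22.
MᵀM·[α, β]ᵀ = Mᵀz becomes [[249, 29]; [29, 5]]·[α, β]ᵀ = [-198, -22]ᵀ.
Δ = 249·5 − 29² = 404.
α = ((-198)·5 − 29·(-22))/404 = -88/101; β = (249·(-22) − 29·(-198))/404 = 66/101.
Residuals: 22/101, 9/101, -144/101, 133/101, -20/101; SSR = 390/101.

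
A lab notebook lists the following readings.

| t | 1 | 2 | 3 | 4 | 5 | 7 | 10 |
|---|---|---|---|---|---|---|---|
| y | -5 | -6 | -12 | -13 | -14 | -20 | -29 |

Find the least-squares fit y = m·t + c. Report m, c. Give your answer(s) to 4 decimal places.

m = -2.6411, c = -2.0693

From the data, Σt·t = 204, Σt = 32, Σ1 = 7.
For Xᵀy: Σt·y = -605, Σy = -99.
XᵀX·[m, c]ᵀ = Xᵀy becomes [[204, 32]; [32, 7]]·[m, c]ᵀ = [-605, -99]ᵀ.
Δ = 204·7 − 32² = 404.
m = ((-605)·7 − 32·(-99))/404 = -1067/404; c = (204·(-99) − 32·(-605))/404 = -209/101.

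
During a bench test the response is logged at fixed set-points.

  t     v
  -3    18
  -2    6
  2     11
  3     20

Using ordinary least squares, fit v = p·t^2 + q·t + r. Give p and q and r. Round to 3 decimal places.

p = 2.100, q = 0.615, r = 0.100

Sums needed: Σt^2·t^2 = 194, Σt^2·t = 0, Σt^2 = 26, Σt·t = 26, Σt = 0, Σ1 = 4.
For Xᵀv: Σt^2·v = 410, Σt·v = 16, Σv = 55.
Inverting the 3×3 Gram matrix, [p, q, r]ᵀ = [21/10, 8/13, 1/10]ᵀ.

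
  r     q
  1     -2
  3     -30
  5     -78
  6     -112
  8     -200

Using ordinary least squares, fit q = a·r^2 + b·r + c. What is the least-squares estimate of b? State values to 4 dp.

The normal equations are: 6099·a + 881·b + 135·c = -19054;  881·a + 135·b + 23·c = -2754;  135·a + 23·b + 5·c = -422.
(Σr^2·r^2 = 6099, Σr^2·r = 881, Σr^2 = 135, Σr·r = 135, Σr = 23, Σ1 = 5, Σr^2·q = -19054, Σr·q = -2754, Σq = -422.)
Row-reducing yields a = -15430/5071, b = -3764/5071, c = 5932/5071.

b = -0.7423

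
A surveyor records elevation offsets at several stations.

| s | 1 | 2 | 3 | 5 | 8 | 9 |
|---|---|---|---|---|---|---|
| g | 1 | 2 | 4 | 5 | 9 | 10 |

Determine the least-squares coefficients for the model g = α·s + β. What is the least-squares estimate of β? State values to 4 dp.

β = -0.0250

Entries of XᵀX: Σs·s = 184, Σs = 28, Σ1 = 6.
And Σs·g = 204, Σg = 31.
Normal equations: [[184, 28]; [28, 6]]·[α, β]ᵀ = [204, 31]ᵀ.
det = 184·6 − 28² = 320.
α = (204·6 − 28·31)/320 = 89/80; β = (184·31 − 28·204)/320 = -1/40.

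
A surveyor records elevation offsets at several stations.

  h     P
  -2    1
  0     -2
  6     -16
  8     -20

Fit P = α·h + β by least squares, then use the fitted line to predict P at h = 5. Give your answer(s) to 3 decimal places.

Compute the Gram sums: Σh·h = 104, Σh = 12, Σ1 = 4.
Right-hand side: Σh·P = -258, ΣP = -37.
det = 104·4 − 12² = 272.
α = ((-258)·4 − 12·(-37))/272 = -147/68; β = (104·(-37) − 12·(-258))/272 = -47/17.
At h = 5: P̂ = (-147/68)·(5) + (-47/17)·(1) = -923/68.

P̂ = -13.574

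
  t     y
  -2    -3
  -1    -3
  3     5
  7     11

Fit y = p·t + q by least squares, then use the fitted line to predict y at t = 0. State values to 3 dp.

Entries of AᵀA: Σt·t = 63, Σt = 7, Σ1 = 4.
And Σt·y = 101, Σy = 10.
AᵀA·[p, q]ᵀ = Aᵀy becomes [[63, 7]; [7, 4]]·[p, q]ᵀ = [101, 10]ᵀ.
Eliminating q: 4·(row 1) − 7·(row 2) gives 203·p = 4·101 − 7·10 = 334, so p = 334/203.
Then q = (10 − 7·(334/203))/4 = -11/29.
At t = 0: ŷ = (334/203)·(0) + (-11/29)·(1) = -11/29.

ŷ = -0.379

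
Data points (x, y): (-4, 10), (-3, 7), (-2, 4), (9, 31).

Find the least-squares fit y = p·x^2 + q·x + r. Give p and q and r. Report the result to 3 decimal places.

p = 0.418, q = -0.483, r = 1.516

Forming MᵀM = [[6914, 630, 110]; [630, 110, 0]; [110, 0, 4]] and Mᵀy = [2750, 210, 52]ᵀ gives MᵀM·[p, q, r]ᵀ = Mᵀy.
Inverting the 3×3 Gram matrix, [p, q, r]ᵀ = [1290/3089, -1491/3089, 4682/3089]ᵀ.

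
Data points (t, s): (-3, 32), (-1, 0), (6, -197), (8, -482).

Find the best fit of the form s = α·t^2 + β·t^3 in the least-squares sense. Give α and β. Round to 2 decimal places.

α = 0.58, β = -1.01

Normal-equation sums: Σt^2·t^2 = 5474, Σt^2·t^3 = 40300, Σt^3·t^3 = 309530.
And Σt^2·s = -37652, Σt^3·s = -290200.
Normal equations: [[5474, 40300]; [40300, 309530]]·[α, β]ᵀ = [-37652, -290200]ᵀ.
Eliminating β: 309530·(row 1) − 40300·(row 2) gives 70277220·α = 309530·(-37652) − 40300·(-290200) = 40636440, so α = 17366/30033.
Then β = ((-290200) − 40300·(17366/30033))/309530 = -395440/390429.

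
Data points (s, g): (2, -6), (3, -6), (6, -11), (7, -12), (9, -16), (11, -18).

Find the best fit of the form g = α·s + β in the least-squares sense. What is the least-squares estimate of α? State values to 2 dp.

Sums needed: Σs·s = 300, Σs = 38, Σ1 = 6.
Right-hand side: Σs·g = -522, Σg = -69.
AᵀA·[α, β]ᵀ = Aᵀg becomes [[300, 38]; [38, 6]]·[α, β]ᵀ = [-522, -69]ᵀ.
Determinant 300·6 − 38² = 356.
α = ((-522)·6 − 38·(-69))/356 = -255/178; β = (300·(-69) − 38·(-522))/356 = -216/89.

α = -1.43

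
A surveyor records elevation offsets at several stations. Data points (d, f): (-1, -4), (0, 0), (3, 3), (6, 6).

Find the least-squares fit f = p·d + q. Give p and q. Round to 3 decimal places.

p = 1.300, q = -1.350

MᵀM·[p, q]ᵀ = Mᵀf reads: 46·p + 8·q = 49;  8·p + 4·q = 5.
det = 46·4 − 8² = 120.
p = (49·4 − 8·5)/120 = 13/10; q = (46·5 − 8·49)/120 = -27/20.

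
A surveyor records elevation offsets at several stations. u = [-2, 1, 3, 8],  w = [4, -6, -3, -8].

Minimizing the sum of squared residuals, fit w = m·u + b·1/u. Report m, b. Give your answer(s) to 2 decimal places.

m = -0.87, b = -4.73

Sums needed: Σu·u = 78, Σu·1/u = 4, Σ1/u·1/u = 793/576.
Moment sums: Σu·w = -87, Σ1/u·w = -10.
AᵀA·[m, b]ᵀ = Aᵀw becomes [[78, 4]; [4, 793/576]]·[m, b]ᵀ = [-87, -10]ᵀ.
Δ = 78·(793/576) − 4² = 8773/96.
m = ((-87)·(793/576) − 4·(-10))/(8773/96) = -15317/17546; b = (78·(-10) − 4·(-87))/(8773/96) = -41472/8773.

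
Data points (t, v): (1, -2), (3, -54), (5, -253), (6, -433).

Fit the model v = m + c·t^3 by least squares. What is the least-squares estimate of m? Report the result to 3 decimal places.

Compute the Gram sums: Σ1 = 4, Σt^3 = 369, Σt^3·t^3 = 63011.
Right-hand side: Σv = -742, Σt^3·v = -126613.
Eliminating c: 63011·(row 1) − 369·(row 2) gives 115883·m = 63011·(-742) − 369·(-126613) = -33965, so m = -33965/115883.
Then c = ((-126613) − 369·(-33965/115883))/63011 = -232654/115883.

m = -0.293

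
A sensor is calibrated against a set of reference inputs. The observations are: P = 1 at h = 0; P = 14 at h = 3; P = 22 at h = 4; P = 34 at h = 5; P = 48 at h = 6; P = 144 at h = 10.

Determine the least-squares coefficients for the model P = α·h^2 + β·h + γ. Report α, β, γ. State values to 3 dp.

Sums needed: Σh^2·h^2 = 12258, Σh^2·h = 1432, Σh^2 = 186, Σh·h = 186, Σh = 28, Σ1 = 6.
For MᵀP: Σh^2·P = 17456, Σh·P = 2028, ΣP = 263.
So MᵀM·[α, β, γ]ᵀ = MᵀP: [[12258, 1432, 186]; [1432, 186, 28]; [186, 28, 6]]·[α, β, γ]ᵀ = [17456, 2028, 263]ᵀ.
Row-reducing yields α = 31595/20564, β = -12241/10282, γ = 36193/20564.

α = 1.536, β = -1.191, γ = 1.760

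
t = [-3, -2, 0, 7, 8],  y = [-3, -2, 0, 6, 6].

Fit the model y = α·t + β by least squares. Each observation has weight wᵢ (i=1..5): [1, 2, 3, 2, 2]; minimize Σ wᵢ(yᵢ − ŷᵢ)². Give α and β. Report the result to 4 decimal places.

α = 0.8306, β = -0.2104

The normal equations are: 243·α + 23·β = 197;  23·α + 10·β = 17.
Determinant 243·10 − 23² = 1901.
α = (197·10 − 23·17)/1901 = 1579/1901; β = (243·17 − 23·197)/1901 = -400/1901.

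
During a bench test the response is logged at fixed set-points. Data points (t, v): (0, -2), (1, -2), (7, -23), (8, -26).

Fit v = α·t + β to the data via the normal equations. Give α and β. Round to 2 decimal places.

Sums needed: Σt·t = 114, Σt = 16, Σ1 = 4.
For Mᵀv: Σt·v = -371, Σv = -53.
Normal equations: [[114, 16]; [16, 4]]·[α, β]ᵀ = [-371, -53]ᵀ.
Δ = 114·4 − 16² = 200.
α = ((-371)·4 − 16·(-53))/200 = -159/50; β = (114·(-53) − 16·(-371))/200 = -53/100.

α = -3.18, β = -0.53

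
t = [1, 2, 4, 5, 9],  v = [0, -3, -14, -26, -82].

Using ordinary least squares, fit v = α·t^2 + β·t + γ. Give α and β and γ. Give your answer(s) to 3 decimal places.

From the data, Σt^2·t^2 = 7459, Σt^2·t = 927, Σt^2 = 127, Σt·t = 127, Σt = 21, Σ1 = 5.
For Mᵀv: Σt^2·v = -7528, Σt·v = -930, Σv = -125.
So MᵀM·[α, β, γ]ᵀ = Mᵀv: [[7459, 927, 127]; [927, 127, 21]; [127, 21, 5]]·[α, β, γ]ᵀ = [-7528, -930, -125]ᵀ.
Solving the 3×3 system (Gaussian elimination) gives α = -23721/23318, β = -2763/23318, γ = 15584/11659.

α = -1.017, β = -0.118, γ = 1.337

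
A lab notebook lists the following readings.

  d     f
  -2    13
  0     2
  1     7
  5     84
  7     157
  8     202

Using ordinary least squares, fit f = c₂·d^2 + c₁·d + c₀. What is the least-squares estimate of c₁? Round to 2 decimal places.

From the data, Σd^2·d^2 = 7139, Σd^2·d = 973, Σd^2 = 143, Σd·d = 143, Σd = 19, Σ1 = 6.
Moment sums: Σd^2·f = 22780, Σd·f = 3116, Σf = 465.
XᵀX·[c₂, c₁, c₀]ᵀ = Xᵀf becomes [[7139, 973, 143]; [973, 143, 19]; [143, 19, 6]]·[c₂, c₁, c₀]ᵀ = [22780, 3116, 465]ᵀ.
Row-reducing yields c₂ = 114049/38464, c₁ = 46975/38464, c₀ = 57019/19232.

c₁ = 1.22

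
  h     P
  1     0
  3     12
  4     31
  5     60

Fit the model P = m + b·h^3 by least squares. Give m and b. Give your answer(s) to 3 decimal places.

Forming MᵀM = [[4, 217]; [217, 20451]] and MᵀP = [103, 9808]ᵀ gives MᵀM·[m, b]ᵀ = MᵀP.
Eliminating b: 20451·(row 1) − 217·(row 2) gives 34715·m = 20451·103 − 217·9808 = -21883, so m = -21883/34715.
Then b = (9808 − 217·(-21883/34715))/20451 = 16881/34715.

m = -0.630, b = 0.486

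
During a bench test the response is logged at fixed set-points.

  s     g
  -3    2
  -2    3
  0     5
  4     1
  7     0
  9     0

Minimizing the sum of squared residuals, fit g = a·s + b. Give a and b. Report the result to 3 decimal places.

Setting ∂/∂a … = 0 gives: 159·a + 15·b = -8;  15·a + 6·b = 11.
det = 159·6 − 15² = 729.
a = ((-8)·6 − 15·11)/729 = -71/243; b = (159·11 − 15·(-8))/729 = 623/243.

a = -0.292, b = 2.564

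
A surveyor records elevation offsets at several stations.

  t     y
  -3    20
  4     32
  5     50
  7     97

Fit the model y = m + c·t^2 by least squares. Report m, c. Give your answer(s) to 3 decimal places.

Normal-equation sums: Σ1 = 4, Σt^2 = 99, Σt^2·t^2 = 3363.
And Σy = 199, Σt^2·y = 6695.
So XᵀX·[m, c]ᵀ = Xᵀy: [[4, 99]; [99, 3363]]·[m, c]ᵀ = [199, 6695]ᵀ.
Δ = 4·3363 − 99² = 3651.
m = (199·3363 − 99·6695)/3651 = 2144/1217; c = (4·6695 − 99·199)/3651 = 7079/3651.

m = 1.762, c = 1.939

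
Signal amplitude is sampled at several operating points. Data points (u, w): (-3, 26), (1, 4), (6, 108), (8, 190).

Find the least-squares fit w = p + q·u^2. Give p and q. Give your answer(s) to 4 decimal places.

p = 0.4096, q = 2.9669

With design matrix M, MᵀM = [[4, 110]; [110, 5474]] and Mᵀw = [328, 16286]ᵀ.
Determinant 4·5474 − 110² = 9796.
p = (328·5474 − 110·16286)/9796 = 1003/2449; q = (4·16286 − 110·328)/9796 = 7266/2449.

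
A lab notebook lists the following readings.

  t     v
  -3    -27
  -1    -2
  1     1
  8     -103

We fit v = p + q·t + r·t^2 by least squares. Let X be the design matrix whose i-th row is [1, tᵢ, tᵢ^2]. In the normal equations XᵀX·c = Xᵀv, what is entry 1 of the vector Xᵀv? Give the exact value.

Entry 1 ↔ basis 1, so (Xᵀv)_{1} = Σᵢ vᵢ = (1)·(-27) + (1)·(-2) + (1)·(1) + (1)·(-103) = -131.

-131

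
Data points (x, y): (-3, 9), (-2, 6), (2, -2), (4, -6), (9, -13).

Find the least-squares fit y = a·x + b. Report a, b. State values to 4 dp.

a = -1.8298, b = 2.4596

With design matrix M, MᵀM = [[114, 10]; [10, 5]] and Mᵀy = [-184, -6]ᵀ.
Δ = 114·5 − 10² = 470.
a = ((-184)·5 − 10·(-6))/470 = -86/47; b = (114·(-6) − 10·(-184))/470 = 578/235.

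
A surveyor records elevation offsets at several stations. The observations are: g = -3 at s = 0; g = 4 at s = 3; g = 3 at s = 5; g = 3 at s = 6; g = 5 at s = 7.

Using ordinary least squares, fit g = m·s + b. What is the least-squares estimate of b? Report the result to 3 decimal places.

Normal-equation sums: Σs·s = 119, Σs = 21, Σ1 = 5.
And Σs·g = 80, Σg = 12.
Δ = 119·5 − 21² = 154.
m = (80·5 − 21·12)/154 = 74/77; b = (119·12 − 21·80)/154 = -18/11.

b = -1.636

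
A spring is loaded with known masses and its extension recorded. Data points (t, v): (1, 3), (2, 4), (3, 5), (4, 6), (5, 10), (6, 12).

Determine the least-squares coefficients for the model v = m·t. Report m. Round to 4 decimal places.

The normal system MᵀM·[m]ᵀ = Mᵀv is [[91]]·[m]ᵀ = [172]ᵀ.
m = 172/91 = 1.89011.

m = 1.8901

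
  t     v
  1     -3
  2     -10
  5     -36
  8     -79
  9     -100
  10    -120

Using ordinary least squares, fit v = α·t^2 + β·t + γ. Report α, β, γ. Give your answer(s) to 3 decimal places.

The normal equations are: 21299·α + 2375·β + 275·γ = -26099;  2375·α + 275·β + 35·γ = -2935;  275·α + 35·β + 6·γ = -348.
(Σt^2·t^2 = 21299, Σt^2·t = 2375, Σt^2 = 275, Σt·t = 275, Σt = 35, Σ1 = 6, Σt^2·v = -26099, Σt·v = -2935, Σv = -348.)
Inverting the 3×3 Gram matrix, [α, β, γ]ᵀ = [-1277/1302, -13691/6510, -169/217]ᵀ.

α = -0.981, β = -2.103, γ = -0.779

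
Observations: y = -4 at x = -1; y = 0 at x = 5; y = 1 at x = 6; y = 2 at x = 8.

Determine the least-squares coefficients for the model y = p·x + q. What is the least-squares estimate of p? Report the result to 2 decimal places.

p = 0.68

Setting ∂/∂p … = 0 gives: 126·p + 18·q = 26;  18·p + 4·q = -1.
(Σx·x = 126, Σx = 18, Σ1 = 4, Σx·y = 26, Σy = -1.)
Eliminating q: 4·(row 1) − 18·(row 2) gives 180·p = 4·26 − 18·(-1) = 122, so p = 61/90.
Then q = ((-1) − 18·(61/90))/4 = -33/10.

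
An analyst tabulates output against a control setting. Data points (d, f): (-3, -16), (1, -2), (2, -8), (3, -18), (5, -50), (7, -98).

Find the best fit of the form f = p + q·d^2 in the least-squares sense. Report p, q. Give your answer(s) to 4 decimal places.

p = 0.4749, q = -2.0088

Normal-equation sums: Σ1 = 6, Σd^2 = 97, Σd^2·d^2 = 3205.
For Xᵀf: Σf = -192, Σd^2·f = -6392.
So XᵀX·[p, q]ᵀ = Xᵀf: [[6, 97]; [97, 3205]]·[p, q]ᵀ = [-192, -6392]ᵀ.
Eliminating q: 3205·(row 1) − 97·(row 2) gives 9821·p = 3205·(-192) − 97·(-6392) = 4664, so p = 4664/9821.
Then q = ((-6392) − 97·(4664/9821))/3205 = -19728/9821.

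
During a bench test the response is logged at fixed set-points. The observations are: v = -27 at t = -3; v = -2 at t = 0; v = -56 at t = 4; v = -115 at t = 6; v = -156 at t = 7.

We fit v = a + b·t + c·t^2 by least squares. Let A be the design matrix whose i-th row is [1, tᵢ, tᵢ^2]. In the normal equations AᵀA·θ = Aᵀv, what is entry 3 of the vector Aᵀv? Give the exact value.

Entry 3 ↔ basis t^2, so (Aᵀv)_{3} = Σᵢ (t^2)·vᵢ = (9)·(-27) + (0)·(-2) + (16)·(-56) + (36)·(-115) + (49)·(-156) = -12923.

-12923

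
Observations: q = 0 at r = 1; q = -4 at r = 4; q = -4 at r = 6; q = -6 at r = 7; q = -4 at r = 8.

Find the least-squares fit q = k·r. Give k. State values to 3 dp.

The normal equations are: 166·k = -114.
(Σr·r = 166, Σr·q = -114.)
Hence k = -114 / 166 ≈ -0.686747.

k = -0.687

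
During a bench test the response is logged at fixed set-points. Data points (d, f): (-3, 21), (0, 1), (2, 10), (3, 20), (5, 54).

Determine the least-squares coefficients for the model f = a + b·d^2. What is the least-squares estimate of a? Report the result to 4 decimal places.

Normal-equation sums: Σ1 = 5, Σd^2 = 47, Σd^2·d^2 = 803.
Right-hand side: Σf = 106, Σd^2·f = 1759.
det = 5·803 − 47² = 1806.
a = (106·803 − 47·1759)/1806 = 815/602; b = (5·1759 − 47·106)/1806 = 1271/602.

a = 1.3538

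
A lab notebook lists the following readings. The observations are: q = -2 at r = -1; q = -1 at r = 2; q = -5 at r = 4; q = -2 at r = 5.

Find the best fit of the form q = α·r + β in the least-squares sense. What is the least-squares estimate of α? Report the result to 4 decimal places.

α = -0.2381

Sums needed: Σr·r = 46, Σr = 10, Σ1 = 4.
Moment sums: Σr·q = -30, Σq = -10.
AᵀA·[α, β]ᵀ = Aᵀq becomes [[46, 10]; [10, 4]]·[α, β]ᵀ = [-30, -10]ᵀ.
Δ = 46·4 − 10² = 84.
α = ((-30)·4 − 10·(-10))/84 = -5/21; β = (46·(-10) − 10·(-30))/84 = -40/21.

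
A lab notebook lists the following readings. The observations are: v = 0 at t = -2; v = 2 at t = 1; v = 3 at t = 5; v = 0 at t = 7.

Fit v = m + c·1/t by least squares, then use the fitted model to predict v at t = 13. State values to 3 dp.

v̂ = 1.067

From the data, Σ1 = 4, Σ1/t = 59/70, Σ1/t·1/t = 6421/4900.
Moment sums: Σv = 5, Σ1/t·v = 13/5.
det = 4·(6421/4900) − (59/70)² = 22203/4900.
m = (5·(6421/4900) − (59/70)·(13/5))/(22203/4900) = 21367/22203; c = (4·(13/5) − (59/70)·5)/(22203/4900) = 30310/22203.
At t = 13: v̂ = (21367/22203)·(1) + (30310/22203)·(1/13) = 308081/288639.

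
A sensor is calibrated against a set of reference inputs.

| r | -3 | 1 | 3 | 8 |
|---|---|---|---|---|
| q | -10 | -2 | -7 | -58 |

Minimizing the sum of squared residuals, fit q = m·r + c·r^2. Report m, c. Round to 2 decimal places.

m = 0.41, c = -0.96

Compute the Gram sums: Σr·r = 83, Σr·r^2 = 513, Σr^2·r^2 = 4259.
And Σr·q = -457, Σr^2·q = -3867.
So AᵀA·[m, c]ᵀ = Aᵀq: [[83, 513]; [513, 4259]]·[m, c]ᵀ = [-457, -3867]ᵀ.
det = 83·4259 − 513² = 90328.
m = ((-457)·4259 − 513·(-3867))/90328 = 668/1613; c = (83·(-3867) − 513·(-457))/90328 = -1545/1613.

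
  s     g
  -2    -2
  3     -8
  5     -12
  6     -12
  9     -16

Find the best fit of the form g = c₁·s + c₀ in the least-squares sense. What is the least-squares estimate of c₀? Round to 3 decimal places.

c₀ = -4.593

The normal equations are: 155·c₁ + 21·c₀ = -296;  21·c₁ + 5·c₀ = -50.
(Σs·s = 155, Σs = 21, Σ1 = 5, Σs·g = -296, Σg = -50.)
det = 155·5 − 21² = 334.
c₁ = ((-296)·5 − 21·(-50))/334 = -215/167; c₀ = (155·(-50) − 21·(-296))/334 = -767/167.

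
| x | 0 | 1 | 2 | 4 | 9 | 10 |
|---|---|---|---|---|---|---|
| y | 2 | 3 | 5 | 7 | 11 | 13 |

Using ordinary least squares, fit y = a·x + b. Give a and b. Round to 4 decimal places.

Compute the Gram sums: Σx·x = 202, Σx = 26, Σ1 = 6.
Moment sums: Σx·y = 270, Σy = 41.
AᵀA·[a, b]ᵀ = Aᵀy becomes [[202, 26]; [26, 6]]·[a, b]ᵀ = [270, 41]ᵀ.
Determinant 202·6 − 26² = 536.
a = (270·6 − 26·41)/536 = 277/268; b = (202·41 − 26·270)/536 = 631/268.

a = 1.0336, b = 2.3545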